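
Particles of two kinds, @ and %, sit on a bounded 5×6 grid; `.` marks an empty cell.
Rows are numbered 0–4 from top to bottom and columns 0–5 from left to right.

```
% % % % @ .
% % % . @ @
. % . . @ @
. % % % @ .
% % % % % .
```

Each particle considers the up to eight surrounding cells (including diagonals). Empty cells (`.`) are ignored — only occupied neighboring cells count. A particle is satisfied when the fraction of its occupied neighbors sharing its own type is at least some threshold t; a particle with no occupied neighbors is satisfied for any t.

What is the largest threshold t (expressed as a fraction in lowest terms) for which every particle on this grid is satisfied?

(0,0)% 3/3
(0,1)% 5/5
(0,2)% 4/4
(0,3)% 2/4
(0,4)@ 2/3
(1,0)% 4/4
(1,1)% 6/6
(1,2)% 5/5
(1,4)@ 4/5
(1,5)@ 4/4
(2,1)% 5/5
(2,4)@ 4/5
(2,5)@ 4/4
(3,1)% 5/5
(3,2)% 6/6
(3,3)% 4/6
(3,4)@ 2/5
(4,0)% 2/2
(4,1)% 4/4
(4,2)% 5/5
(4,3)% 4/5
(4,4)% 2/3
The smallest same-type fraction is 2/5 at (3,4), which reduces to 2/5. Any threshold above that leaves this particle unsatisfied.

2/5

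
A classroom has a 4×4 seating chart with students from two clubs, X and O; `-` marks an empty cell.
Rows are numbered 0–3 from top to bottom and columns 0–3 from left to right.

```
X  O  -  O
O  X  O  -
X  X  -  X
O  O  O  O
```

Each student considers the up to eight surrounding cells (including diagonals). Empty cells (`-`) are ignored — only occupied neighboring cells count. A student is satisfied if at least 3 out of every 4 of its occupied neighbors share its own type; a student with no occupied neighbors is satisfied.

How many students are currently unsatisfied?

12

Row 0: (0,0)X 1/3 not · (0,1)O 2/4 not · (0,3)O 1/1 satisfied
Row 1: (1,0)O 1/5 not · (1,1)X 3/6 not · (1,2)O 2/5 not
Row 2: (2,0)X 2/5 not · (2,1)X 2/7 not · (2,3)X 0/3 not
Row 3: (3,0)O 1/3 not · (3,1)O 2/4 not · (3,2)O 2/4 not · (3,3)O 1/2 not
Unsatisfied: (0,0), (0,1), (1,0), (1,1), (1,2), (2,0), (2,1), (2,3), (3,0), (3,1), (3,2), (3,3) — 12 in total.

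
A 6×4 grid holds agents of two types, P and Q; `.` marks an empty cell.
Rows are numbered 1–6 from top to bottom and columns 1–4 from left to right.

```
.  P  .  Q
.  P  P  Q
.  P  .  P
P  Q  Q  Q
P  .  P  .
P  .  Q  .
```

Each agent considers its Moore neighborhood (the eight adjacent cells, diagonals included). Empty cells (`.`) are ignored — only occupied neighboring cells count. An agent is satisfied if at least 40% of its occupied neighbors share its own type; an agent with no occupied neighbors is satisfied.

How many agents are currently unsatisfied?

Row 1: (1,2)P 2/2 ✓ · (1,4)Q 1/2 ✓
Row 2: (2,2)P 3/3 ✓ · (2,3)P 4/6 ✓ · (2,4)Q 1/3 ✗
Row 3: (3,2)P 3/5 ✓ · (3,4)P 1/4 ✗
Row 4: (4,1)P 2/3 ✓ · (4,2)Q 1/5 ✗ · (4,3)Q 2/5 ✓ · (4,4)Q 1/3 ✗
Row 5: (5,1)P 2/3 ✓ · (5,3)P 0/4 ✗
Row 6: (6,1)P 1/1 ✓ · (6,3)Q 0/1 ✗
Unsatisfied: (2,4), (3,4), (4,2), (4,4), (5,3), (6,3) — 6 in total.

6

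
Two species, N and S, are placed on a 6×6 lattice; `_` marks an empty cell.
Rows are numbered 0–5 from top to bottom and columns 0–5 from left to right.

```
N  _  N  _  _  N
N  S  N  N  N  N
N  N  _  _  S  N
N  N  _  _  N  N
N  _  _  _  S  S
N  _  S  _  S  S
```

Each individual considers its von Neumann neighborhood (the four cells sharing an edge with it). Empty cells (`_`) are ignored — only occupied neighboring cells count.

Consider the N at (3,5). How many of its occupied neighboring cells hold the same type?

2

Occupied neighbors of (3,5): (2,5)=N, (4,5)=S, (3,4)=N.
Same type (N): 2 of 3.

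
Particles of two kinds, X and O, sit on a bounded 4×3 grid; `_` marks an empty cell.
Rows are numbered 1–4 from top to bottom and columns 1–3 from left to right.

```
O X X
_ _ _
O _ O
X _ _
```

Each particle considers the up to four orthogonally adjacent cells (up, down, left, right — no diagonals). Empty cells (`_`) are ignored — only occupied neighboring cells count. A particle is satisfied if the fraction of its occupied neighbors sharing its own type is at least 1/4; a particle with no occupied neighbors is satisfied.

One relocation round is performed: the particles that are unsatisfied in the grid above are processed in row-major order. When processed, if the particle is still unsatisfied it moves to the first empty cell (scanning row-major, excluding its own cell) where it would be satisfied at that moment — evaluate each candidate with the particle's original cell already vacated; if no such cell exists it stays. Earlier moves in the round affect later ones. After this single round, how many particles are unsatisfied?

0

Initially unsatisfied (in order): (1,1), (3,1), (4,1).
  (1,1) → (2,1).
  (3,1): now satisfied by earlier moves; stays.
  (4,1) → (1,1).
Resulting grid:
X X X
O _ _
O _ O
_ _ _
All satisfied now.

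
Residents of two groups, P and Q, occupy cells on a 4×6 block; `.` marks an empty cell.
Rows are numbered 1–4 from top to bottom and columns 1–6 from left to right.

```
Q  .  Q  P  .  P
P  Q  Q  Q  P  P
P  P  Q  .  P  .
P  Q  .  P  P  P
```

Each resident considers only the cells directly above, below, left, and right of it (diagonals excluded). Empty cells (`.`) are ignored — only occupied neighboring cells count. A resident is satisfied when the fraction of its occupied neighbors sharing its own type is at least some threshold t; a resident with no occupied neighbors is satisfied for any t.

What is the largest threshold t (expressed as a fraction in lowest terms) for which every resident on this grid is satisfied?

0/1

Row 1: (1,1)Q 0/1 · (1,3)Q 1/2 · (1,4)P 0/2 · (1,6)P 1/1
Row 2: (2,1)P 1/3 · (2,2)Q 1/3 · (2,3)Q 4/4 · (2,4)Q 1/3 · (2,5)P 2/3 · (2,6)P 2/2
Row 3: (3,1)P 3/3 · (3,2)P 1/4 · (3,3)Q 1/2 · (3,5)P 2/2
Row 4: (4,1)P 1/2 · (4,2)Q 0/2 · (4,4)P 1/1 · (4,5)P 3/3 · (4,6)P 1/1
The smallest same-type fraction is 0/1 at (1,1), which reduces to 0/1. Any threshold above that leaves this resident unsatisfied.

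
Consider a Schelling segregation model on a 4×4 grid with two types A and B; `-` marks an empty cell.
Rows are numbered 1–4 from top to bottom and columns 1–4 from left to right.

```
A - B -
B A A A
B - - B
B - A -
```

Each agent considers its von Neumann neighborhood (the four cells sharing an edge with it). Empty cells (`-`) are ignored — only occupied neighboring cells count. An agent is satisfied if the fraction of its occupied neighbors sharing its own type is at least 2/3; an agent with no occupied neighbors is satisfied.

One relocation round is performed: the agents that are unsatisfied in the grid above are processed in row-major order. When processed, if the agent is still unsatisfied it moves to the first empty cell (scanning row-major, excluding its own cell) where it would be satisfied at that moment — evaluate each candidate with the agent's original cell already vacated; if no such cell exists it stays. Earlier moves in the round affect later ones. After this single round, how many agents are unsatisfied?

1

Initially unsatisfied (in order): (1,1), (1,3), (2,1), (2,2), (2,4), (3,4).
  (1,1) → (3,3).
  (1,3) → (1,1).
  (2,1): now satisfied by earlier moves; stays.
  (2,2) → (1,3).
  (2,4) → (1,4).
  (3,4): no empty cell satisfies it; stays.
Resulting grid:
B - A A
B - A -
B - A B
B - A -
Unsatisfied now: (3,4).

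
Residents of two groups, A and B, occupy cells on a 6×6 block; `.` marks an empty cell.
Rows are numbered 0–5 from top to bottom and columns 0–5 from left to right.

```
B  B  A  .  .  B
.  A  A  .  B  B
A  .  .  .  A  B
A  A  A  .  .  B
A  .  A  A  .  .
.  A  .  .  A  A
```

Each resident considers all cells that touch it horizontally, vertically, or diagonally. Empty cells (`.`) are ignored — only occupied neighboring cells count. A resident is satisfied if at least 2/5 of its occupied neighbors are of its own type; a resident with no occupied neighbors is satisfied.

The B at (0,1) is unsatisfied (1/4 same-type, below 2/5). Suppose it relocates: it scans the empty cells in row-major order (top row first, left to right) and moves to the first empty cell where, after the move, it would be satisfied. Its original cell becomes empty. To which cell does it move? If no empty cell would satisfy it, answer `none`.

(0,4)

Vacating (0,1). Empty cells in order:
  (0,3): 1/3 same-type → still unsatisfied.
  (0,4): 3/3 same-type → satisfied — stop here.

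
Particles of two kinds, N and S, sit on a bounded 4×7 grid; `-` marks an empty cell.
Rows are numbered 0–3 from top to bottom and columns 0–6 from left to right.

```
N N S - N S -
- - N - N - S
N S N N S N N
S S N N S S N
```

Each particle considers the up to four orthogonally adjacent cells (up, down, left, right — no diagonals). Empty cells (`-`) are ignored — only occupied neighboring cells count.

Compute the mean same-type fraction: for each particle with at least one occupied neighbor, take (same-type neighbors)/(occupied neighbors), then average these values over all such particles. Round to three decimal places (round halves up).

Row 0: (0,0)N 1/1 · (0,1)N 1/2 · (0,2)S 0/2 · (0,4)N 1/2 · (0,5)S 0/1
Row 1: (1,2)N 1/2 · (1,4)N 1/2 · (1,6)S 0/1
Row 2: (2,0)N 0/2 · (2,1)S 1/3 · (2,2)N 3/4 · (2,3)N 2/3 · (2,4)S 1/4 · (2,5)N 1/3 · (2,6)N 2/3
Row 3: (3,0)S 1/2 · (3,1)S 2/3 · (3,2)N 2/3 · (3,3)N 2/3 · (3,4)S 2/3 · (3,5)S 1/3 · (3,6)N 1/2
Sum over 22 particles: 1/1 + 1/2 + 0/2 + 1/2 + 0/1 + 1/2 + 1/2 + 0/1 + 0/2 + 1/3 + 3/4 + 2/3 + 1/4 + 1/3 + 2/3 + 1/2 + 2/3 + 2/3 + 2/3 + 2/3 + 1/3 + 1/2 = 10; mean = 10 ÷ 22 = 5/11 = 0.454545… → 0.455.

0.455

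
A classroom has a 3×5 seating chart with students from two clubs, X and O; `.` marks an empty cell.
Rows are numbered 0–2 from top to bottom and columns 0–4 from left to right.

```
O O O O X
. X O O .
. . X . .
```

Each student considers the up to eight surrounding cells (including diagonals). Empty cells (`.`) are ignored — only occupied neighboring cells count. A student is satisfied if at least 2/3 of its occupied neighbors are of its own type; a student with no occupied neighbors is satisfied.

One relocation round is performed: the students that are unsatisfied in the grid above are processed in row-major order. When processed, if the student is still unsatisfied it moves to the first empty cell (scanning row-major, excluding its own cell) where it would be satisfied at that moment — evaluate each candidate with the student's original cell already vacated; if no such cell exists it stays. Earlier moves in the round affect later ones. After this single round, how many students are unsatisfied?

Initially unsatisfied (in order): (0,0), (0,4), (1,1), (1,3), (2,2).
  (0,0) → (1,4).
  (0,4) → (2,0).
  (1,1) → (2,1).
  (1,3): now satisfied by earlier moves; stays.
  (2,2) → (1,0).
Resulting grid:
. O O O .
X . O O O
X X . . .
All satisfied now.

0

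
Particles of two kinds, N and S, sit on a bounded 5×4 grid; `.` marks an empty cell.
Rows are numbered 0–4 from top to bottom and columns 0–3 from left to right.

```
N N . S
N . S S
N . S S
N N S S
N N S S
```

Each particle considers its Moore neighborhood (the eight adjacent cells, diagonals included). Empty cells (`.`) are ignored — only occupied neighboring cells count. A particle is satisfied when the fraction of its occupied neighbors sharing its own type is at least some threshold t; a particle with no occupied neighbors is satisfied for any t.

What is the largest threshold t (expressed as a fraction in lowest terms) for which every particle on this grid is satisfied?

(0,0)N 2/2
(0,1)N 2/3
(0,3)S 2/2
(1,0)N 3/3
(1,2)S 4/5
(1,3)S 4/4
(2,0)N 3/3
(2,2)S 5/6
(2,3)S 5/5
(3,0)N 4/4
(3,1)N 4/7
(3,2)S 5/7
(3,3)S 5/5
(4,0)N 3/3
(4,1)N 3/5
(4,2)S 3/5
(4,3)S 3/3
The smallest same-type fraction is 4/7 at (3,1), which reduces to 4/7. Any threshold above that leaves this particle unsatisfied.

4/7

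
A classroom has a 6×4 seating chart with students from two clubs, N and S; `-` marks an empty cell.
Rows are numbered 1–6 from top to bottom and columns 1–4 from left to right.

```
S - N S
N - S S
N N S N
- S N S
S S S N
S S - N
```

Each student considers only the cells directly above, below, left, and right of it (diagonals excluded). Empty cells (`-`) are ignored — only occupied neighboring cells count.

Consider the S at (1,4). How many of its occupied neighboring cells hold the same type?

1

Occupied neighbors of (1,4): (2,4)=S, (1,3)=N.
Same type (S): 1 of 2.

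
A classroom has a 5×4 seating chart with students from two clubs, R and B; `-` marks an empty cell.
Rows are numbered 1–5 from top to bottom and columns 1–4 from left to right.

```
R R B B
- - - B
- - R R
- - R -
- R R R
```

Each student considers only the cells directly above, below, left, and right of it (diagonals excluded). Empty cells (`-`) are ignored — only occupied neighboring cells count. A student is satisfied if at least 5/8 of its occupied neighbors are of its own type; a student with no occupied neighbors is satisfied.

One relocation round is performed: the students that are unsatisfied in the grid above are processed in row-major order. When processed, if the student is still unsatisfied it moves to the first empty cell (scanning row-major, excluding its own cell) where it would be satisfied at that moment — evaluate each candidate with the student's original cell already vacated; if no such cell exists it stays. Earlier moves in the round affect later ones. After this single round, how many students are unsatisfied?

Initially unsatisfied (in order): (1,2), (1,3), (2,4), (3,4).
  (1,2) → (2,1).
  (1,3): now satisfied by earlier moves; stays.
  (2,4) → (4,1).
  (3,4): now satisfied by earlier moves; stays.
Resulting grid:
R - B B
R - - -
- - R R
B - R -
- R R R
All satisfied now.

0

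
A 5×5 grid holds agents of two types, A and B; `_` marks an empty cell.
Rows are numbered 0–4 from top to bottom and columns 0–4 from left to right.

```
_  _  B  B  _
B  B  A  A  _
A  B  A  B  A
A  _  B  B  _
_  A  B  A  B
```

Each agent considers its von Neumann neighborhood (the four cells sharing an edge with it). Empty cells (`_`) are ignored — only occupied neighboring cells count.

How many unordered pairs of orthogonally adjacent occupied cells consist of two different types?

Scan each occupied cell's neighbors to the right and below so each pair is counted once.
From row 0: 2 unlike of 3 pairs (running 2/3).
From row 1: 3 unlike of 7 pairs (running 5/10).
From row 2: 5 unlike of 7 pairs (running 10/17).
From row 3: 1 unlike of 3 pairs (running 11/20).
From row 4: 3 unlike of 3 pairs (running 14/23).
Total adjacent occupied pairs: 23; unlike-type pairs: 14.

14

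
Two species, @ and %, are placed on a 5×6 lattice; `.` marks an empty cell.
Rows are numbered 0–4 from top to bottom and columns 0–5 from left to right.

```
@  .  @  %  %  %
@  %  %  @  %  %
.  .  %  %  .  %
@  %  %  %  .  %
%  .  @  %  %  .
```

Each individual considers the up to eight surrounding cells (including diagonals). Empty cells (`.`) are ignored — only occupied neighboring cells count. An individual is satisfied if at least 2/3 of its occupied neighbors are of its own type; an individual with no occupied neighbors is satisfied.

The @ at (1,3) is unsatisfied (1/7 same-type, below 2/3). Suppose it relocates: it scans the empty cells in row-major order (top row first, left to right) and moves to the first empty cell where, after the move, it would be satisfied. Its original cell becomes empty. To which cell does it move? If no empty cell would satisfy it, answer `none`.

none

Vacating (1,3). Empty cells in order:
  (0,1): 3/5 same-type → still unsatisfied.
  (2,0): 2/4 same-type → still unsatisfied.
  (2,1): 2/7 same-type → still unsatisfied.
  (2,4): 0/6 same-type → still unsatisfied.
  (3,4): 0/6 same-type → still unsatisfied.
  (4,1): 2/5 same-type → still unsatisfied.
  (4,5): 0/2 same-type → still unsatisfied.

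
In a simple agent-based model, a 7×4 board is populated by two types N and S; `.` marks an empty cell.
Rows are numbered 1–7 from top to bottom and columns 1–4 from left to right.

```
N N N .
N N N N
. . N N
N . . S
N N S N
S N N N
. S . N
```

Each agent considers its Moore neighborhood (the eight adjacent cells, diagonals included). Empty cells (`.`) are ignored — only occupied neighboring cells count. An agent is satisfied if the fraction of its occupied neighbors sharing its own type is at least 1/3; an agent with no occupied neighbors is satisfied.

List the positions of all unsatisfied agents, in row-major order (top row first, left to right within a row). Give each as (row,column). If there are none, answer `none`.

(4,4), (5,3), (6,1)

Row 1: (1,1)N 3/3 satisfied · (1,2)N 5/5 satisfied · (1,3)N 4/4 satisfied
Row 2: (2,1)N 3/3 satisfied · (2,2)N 6/6 satisfied · (2,3)N 6/6 satisfied · (2,4)N 4/4 satisfied
Row 3: (3,3)N 4/5 satisfied · (3,4)N 3/4 satisfied
Row 4: (4,1)N 2/2 satisfied · (4,4)S 1/4 not
Row 5: (5,1)N 3/4 satisfied · (5,2)N 4/6 satisfied · (5,3)S 1/6 not · (5,4)N 2/4 satisfied
Row 6: (6,1)S 1/4 not · (6,2)N 3/6 satisfied · (6,3)N 5/7 satisfied · (6,4)N 3/4 satisfied
Row 7: (7,2)S 1/3 satisfied · (7,4)N 2/2 satisfied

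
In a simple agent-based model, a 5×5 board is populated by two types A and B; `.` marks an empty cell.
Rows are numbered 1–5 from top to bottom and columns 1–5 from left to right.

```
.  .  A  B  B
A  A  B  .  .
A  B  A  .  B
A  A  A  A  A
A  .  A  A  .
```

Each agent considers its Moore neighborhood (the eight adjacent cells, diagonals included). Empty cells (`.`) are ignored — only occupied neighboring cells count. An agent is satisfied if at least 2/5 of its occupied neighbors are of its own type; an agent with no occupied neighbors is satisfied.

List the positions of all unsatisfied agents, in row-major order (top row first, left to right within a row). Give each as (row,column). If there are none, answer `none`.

(1,3), (3,2), (3,5)

(1,3)A 1/3 unhappy
(1,4)B 2/3 ok
(1,5)B 1/1 ok
(2,1)A 2/3 ok
(2,2)A 4/6 ok
(2,3)B 2/5 ok
(3,1)A 4/5 ok
(3,2)B 1/8 unhappy
(3,3)A 4/6 ok
(3,5)B 0/2 unhappy
(4,1)A 3/4 ok
(4,2)A 6/7 ok
(4,3)A 5/6 ok
(4,4)A 5/6 ok
(4,5)A 2/3 ok
(5,1)A 2/2 ok
(5,3)A 4/4 ok
(5,4)A 4/4 ok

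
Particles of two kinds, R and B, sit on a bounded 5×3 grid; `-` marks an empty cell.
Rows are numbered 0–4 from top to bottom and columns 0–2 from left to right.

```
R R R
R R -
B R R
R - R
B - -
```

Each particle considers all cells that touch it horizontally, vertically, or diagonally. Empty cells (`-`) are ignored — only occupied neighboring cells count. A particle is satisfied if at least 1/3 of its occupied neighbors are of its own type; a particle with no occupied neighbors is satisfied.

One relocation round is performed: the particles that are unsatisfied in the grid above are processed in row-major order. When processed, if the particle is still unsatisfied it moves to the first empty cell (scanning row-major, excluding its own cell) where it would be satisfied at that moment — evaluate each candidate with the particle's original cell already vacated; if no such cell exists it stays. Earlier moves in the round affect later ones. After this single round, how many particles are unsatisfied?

Initially unsatisfied (in order): (2,0), (4,0).
  (2,0) → (4,1).
  (4,0): now satisfied by earlier moves; stays.
Resulting grid:
R R R
R R -
- R R
R - R
B B -
All satisfied now.

0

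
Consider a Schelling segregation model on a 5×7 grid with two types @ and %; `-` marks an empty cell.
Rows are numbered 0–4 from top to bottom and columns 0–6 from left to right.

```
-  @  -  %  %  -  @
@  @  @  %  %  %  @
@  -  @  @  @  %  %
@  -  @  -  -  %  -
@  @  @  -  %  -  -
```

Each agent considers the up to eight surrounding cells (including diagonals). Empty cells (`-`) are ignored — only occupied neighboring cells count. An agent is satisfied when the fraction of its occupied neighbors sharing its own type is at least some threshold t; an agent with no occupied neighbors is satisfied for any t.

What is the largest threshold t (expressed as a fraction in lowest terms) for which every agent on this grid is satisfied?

Row 0: (0,1)@ 3/3 · (0,3)% 3/4 · (0,4)% 4/4 · (0,6)@ 1/2
Row 1: (1,0)@ 3/3 · (1,1)@ 5/5 · (1,2)@ 4/6 · (1,3)% 3/7 · (1,4)% 5/7 · (1,5)% 4/7 · (1,6)@ 1/4
Row 2: (2,0)@ 3/3 · (2,2)@ 4/5 · (2,3)@ 4/6 · (2,4)@ 1/6 · (2,5)% 4/6 · (2,6)% 3/4
Row 3: (3,0)@ 3/3 · (3,2)@ 4/4 · (3,5)% 3/4
Row 4: (4,0)@ 2/2 · (4,1)@ 4/4 · (4,2)@ 2/2 · (4,4)% 1/1
The smallest same-type fraction is 1/6 at (2,4), which reduces to 1/6. Any threshold above that leaves this agent unsatisfied.

1/6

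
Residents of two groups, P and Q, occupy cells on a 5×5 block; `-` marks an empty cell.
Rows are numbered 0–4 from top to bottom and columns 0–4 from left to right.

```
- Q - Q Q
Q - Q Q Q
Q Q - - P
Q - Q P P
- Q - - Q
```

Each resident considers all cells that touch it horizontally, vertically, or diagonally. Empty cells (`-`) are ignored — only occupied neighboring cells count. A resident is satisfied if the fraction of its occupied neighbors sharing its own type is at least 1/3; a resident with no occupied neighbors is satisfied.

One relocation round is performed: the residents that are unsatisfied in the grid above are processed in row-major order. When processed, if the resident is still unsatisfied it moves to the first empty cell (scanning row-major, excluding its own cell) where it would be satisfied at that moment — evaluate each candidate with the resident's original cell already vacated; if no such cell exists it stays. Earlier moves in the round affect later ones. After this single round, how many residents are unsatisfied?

Initially unsatisfied (in order): (4,4).
  (4,4) → (0,0).
Resulting grid:
Q Q - Q Q
Q - Q Q Q
Q Q - - P
Q - Q P P
- Q - - -
All satisfied now.

0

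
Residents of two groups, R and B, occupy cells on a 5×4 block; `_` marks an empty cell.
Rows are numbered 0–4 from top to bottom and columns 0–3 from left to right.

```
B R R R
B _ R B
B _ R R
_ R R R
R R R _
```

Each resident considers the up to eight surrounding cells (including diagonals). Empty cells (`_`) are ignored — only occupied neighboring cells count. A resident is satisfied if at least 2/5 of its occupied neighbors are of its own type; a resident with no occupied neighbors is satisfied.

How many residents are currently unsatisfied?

1

Row 0: (0,0)B 1/2 ✓ · (0,1)R 2/4 ✓ · (0,2)R 3/4 ✓ · (0,3)R 2/3 ✓
Row 1: (1,0)B 2/3 ✓ · (1,2)R 5/6 ✓ · (1,3)B 0/5 ✗
Row 2: (2,0)B 1/2 ✓ · (2,2)R 5/6 ✓ · (2,3)R 4/5 ✓
Row 3: (3,1)R 5/6 ✓ · (3,2)R 6/6 ✓ · (3,3)R 4/4 ✓
Row 4: (4,0)R 2/2 ✓ · (4,1)R 4/4 ✓ · (4,2)R 4/4 ✓
Unsatisfied: (1,3) — 1 in total.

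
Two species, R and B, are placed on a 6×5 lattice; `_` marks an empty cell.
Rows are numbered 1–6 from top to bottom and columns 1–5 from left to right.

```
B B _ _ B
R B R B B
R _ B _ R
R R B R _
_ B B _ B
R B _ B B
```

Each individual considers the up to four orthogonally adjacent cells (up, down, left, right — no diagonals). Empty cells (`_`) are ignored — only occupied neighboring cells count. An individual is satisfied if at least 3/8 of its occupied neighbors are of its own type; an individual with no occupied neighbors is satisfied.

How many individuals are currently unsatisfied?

Row 1: (1,1)B 1/2 satisfied · (1,2)B 2/2 satisfied · (1,5)B 1/1 satisfied
Row 2: (2,1)R 1/3 not · (2,2)B 1/3 not · (2,3)R 0/3 not · (2,4)B 1/2 satisfied · (2,5)B 2/3 satisfied
Row 3: (3,1)R 2/2 satisfied · (3,3)B 1/2 satisfied · (3,5)R 0/1 not
Row 4: (4,1)R 2/2 satisfied · (4,2)R 1/3 not · (4,3)B 2/4 satisfied · (4,4)R 0/1 not
Row 5: (5,2)B 2/3 satisfied · (5,3)B 2/2 satisfied · (5,5)B 1/1 satisfied
Row 6: (6,1)R 0/1 not · (6,2)B 1/2 satisfied · (6,4)B 1/1 satisfied · (6,5)B 2/2 satisfied
Unsatisfied: (2,1), (2,2), (2,3), (3,5), (4,2), (4,4), (6,1) — 7 in total.

7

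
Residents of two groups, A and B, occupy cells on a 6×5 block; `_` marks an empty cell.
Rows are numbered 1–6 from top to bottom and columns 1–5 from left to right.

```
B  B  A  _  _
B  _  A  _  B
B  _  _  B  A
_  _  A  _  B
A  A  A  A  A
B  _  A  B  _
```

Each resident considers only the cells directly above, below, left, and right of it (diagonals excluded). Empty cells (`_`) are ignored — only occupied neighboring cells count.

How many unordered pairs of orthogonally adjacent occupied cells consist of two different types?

Scan each occupied cell's neighbors to the right and below so each pair is counted once.
Row 1: B(1,1)–B(1,2)= B(1,1)–B(2,1)= B(1,2)–A(1,3)≠ A(1,3)–A(2,3)=  → 1/4 unlike.
Row 2: B(2,1)–B(3,1)= B(2,5)–A(3,5)≠  → 1/2 unlike.
Row 3: B(3,4)–A(3,5)≠ A(3,5)–B(4,5)≠  → 2/2 unlike.
Row 4: A(4,3)–A(5,3)= B(4,5)–A(5,5)≠  → 1/2 unlike.
Row 5: A(5,1)–A(5,2)= A(5,1)–B(6,1)≠ A(5,2)–A(5,3)= A(5,3)–A(5,4)= A(5,3)–A(6,3)= A(5,4)–A(5,5)= A(5,4)–B(6,4)≠  → 2/7 unlike.
Row 6: A(6,3)–B(6,4)≠  → 1/1 unlike.
Total adjacent occupied pairs: 18; unlike-type pairs: 8.

8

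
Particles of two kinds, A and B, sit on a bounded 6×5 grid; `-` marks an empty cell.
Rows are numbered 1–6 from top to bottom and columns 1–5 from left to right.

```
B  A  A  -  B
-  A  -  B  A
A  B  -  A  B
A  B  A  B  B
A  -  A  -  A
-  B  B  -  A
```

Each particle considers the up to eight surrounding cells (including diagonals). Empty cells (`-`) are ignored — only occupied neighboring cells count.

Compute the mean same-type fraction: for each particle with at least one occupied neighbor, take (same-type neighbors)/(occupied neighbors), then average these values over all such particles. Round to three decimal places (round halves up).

(1,1)B 0/2
(1,2)A 2/3
(1,3)A 2/3
(1,5)B 1/2
(2,2)A 3/5
(2,4)B 2/5
(2,5)A 1/4
(3,1)A 2/4
(3,2)B 1/5
(3,4)A 2/6
(3,5)B 3/5
(4,1)A 2/4
(4,2)B 1/6
(4,3)A 2/5
(4,4)B 2/6
(4,5)B 2/4
(5,1)A 1/3
(5,3)A 1/5
(5,5)A 1/3
(6,2)B 1/3
(6,3)B 1/2
(6,5)A 1/1
Sum over 22 particles: 0/2 + 2/3 + 2/3 + 1/2 + 3/5 + 2/5 + 1/4 + 2/4 + 1/5 + 2/6 + 3/5 + 2/4 + 1/6 + 2/5 + 2/6 + 2/4 + 1/3 + 1/5 + 1/3 + 1/3 + 1/2 + 1/1 = 559/60; mean = 559/60 ÷ 22 = 559/1320 = 0.423484… → 0.423.

0.423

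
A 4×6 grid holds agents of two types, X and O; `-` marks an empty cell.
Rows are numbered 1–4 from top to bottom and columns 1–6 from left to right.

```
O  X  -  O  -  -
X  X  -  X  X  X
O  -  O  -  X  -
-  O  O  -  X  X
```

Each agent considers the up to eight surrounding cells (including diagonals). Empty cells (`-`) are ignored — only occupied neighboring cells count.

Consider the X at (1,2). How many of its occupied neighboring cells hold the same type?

2

Occupied neighbors of (1,2): (1,1)=O, (2,1)=X, (2,2)=X.
Same type (X): 2 of 3.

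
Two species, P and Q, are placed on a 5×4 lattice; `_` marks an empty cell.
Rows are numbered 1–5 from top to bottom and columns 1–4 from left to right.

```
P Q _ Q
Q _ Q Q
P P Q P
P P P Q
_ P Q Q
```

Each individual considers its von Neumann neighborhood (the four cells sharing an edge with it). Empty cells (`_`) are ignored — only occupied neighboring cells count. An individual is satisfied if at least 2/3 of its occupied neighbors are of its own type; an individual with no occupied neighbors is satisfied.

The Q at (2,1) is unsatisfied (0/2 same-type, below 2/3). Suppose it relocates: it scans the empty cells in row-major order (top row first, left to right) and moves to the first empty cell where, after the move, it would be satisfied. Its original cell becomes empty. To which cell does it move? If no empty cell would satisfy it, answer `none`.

(1,3)

Vacating (2,1). Empty cells in order:
  (1,3): 3/3 same-type → satisfied — stop here.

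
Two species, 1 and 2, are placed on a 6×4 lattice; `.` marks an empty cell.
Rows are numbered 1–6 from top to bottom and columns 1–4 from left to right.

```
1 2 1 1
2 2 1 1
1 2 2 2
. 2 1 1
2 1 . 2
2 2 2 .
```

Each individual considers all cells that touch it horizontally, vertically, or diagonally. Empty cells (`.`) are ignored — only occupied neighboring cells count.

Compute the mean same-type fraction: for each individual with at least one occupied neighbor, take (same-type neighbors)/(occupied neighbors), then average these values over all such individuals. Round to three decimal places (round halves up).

(1,1)1 0/3
(1,2)2 2/5
(1,3)1 3/5
(1,4)1 3/3
(2,1)2 3/5
(2,2)2 4/8
(2,3)1 3/8
(2,4)1 3/5
(3,1)1 0/4
(3,2)2 4/7
(3,3)2 4/8
(3,4)2 1/5
(4,2)2 3/6
(4,3)1 2/7
(4,4)1 1/4
(5,1)2 3/4
(5,2)1 1/6
(5,4)2 1/3
(6,1)2 2/3
(6,2)2 3/4
(6,3)2 2/3
Sum over 21 individuals: 0/3 + 2/5 + 3/5 + 3/3 + 3/5 + 4/8 + 3/8 + 3/5 + 0/4 + 4/7 + 4/8 + 1/5 + 3/6 + 2/7 + 1/4 + 3/4 + 1/6 + 1/3 + 2/3 + 3/4 + 2/3 = 8161/840; mean = 8161/840 ÷ 21 = 8161/17640 = 0.462641… → 0.463.

0.463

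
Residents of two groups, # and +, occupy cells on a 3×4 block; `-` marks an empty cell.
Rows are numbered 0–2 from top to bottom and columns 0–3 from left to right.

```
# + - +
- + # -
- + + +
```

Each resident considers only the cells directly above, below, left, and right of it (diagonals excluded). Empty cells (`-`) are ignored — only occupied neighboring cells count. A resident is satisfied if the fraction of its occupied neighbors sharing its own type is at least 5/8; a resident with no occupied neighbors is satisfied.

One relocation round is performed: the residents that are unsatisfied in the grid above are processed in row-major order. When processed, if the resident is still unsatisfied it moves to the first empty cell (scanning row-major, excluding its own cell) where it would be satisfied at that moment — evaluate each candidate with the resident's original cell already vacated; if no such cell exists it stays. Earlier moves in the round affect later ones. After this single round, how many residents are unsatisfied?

2

Initially unsatisfied (in order): (0,0), (0,1), (1,2).
  (0,0): no empty cell satisfies it; stays.
  (0,1) → (1,3).
  (1,2): no empty cell satisfies it; stays.
Resulting grid:
# - - +
- + # +
- + + +
Unsatisfied now: (1,1), (1,2).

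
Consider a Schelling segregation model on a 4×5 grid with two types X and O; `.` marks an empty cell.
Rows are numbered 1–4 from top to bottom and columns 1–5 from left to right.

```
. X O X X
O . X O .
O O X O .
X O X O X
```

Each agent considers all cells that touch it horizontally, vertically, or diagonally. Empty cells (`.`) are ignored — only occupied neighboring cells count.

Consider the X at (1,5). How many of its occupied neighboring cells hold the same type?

1

Occupied neighbors of (1,5): (1,4)=X, (2,4)=O.
Same type (X): 1 of 2.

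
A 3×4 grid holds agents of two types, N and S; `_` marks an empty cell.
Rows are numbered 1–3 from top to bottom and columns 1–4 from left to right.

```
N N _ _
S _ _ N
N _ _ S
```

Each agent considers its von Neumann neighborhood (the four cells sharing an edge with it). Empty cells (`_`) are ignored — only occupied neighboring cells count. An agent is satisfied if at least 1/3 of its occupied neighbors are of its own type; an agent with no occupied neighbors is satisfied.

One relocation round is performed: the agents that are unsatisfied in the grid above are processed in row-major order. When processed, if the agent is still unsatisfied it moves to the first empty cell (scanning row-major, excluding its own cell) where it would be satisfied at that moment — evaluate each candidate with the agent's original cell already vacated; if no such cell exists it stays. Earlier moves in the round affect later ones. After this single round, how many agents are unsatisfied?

Initially unsatisfied (in order): (2,1), (2,4), (3,1), (3,4).
  (2,1) → (3,3).
  (2,4) → (1,3).
  (3,1): now satisfied by earlier moves; stays.
  (3,4): now satisfied by earlier moves; stays.
Resulting grid:
N N N _
_ _ _ _
N _ S S
All satisfied now.

0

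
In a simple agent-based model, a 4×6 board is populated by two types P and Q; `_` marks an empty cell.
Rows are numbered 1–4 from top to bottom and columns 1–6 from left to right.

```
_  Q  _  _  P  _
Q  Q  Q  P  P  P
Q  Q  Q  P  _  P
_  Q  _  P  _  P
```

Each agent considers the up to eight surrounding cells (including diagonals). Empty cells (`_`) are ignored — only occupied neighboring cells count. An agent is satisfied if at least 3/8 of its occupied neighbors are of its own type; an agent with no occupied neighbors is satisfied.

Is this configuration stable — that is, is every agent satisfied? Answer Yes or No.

Row 1: (1,2)Q 3/3 ok · (1,5)P 3/3 ok
Row 2: (2,1)Q 4/4 ok · (2,2)Q 6/6 ok · (2,3)Q 4/6 ok · (2,4)P 3/5 ok · (2,5)P 5/5 ok · (2,6)P 3/3 ok
Row 3: (3,1)Q 4/4 ok · (3,2)Q 6/6 ok · (3,3)Q 4/7 ok · (3,4)P 3/5 ok · (3,6)P 3/3 ok
Row 4: (4,2)Q 3/3 ok · (4,4)P 1/2 ok · (4,6)P 1/1 ok
All meet the threshold, so the configuration is stable.

Yes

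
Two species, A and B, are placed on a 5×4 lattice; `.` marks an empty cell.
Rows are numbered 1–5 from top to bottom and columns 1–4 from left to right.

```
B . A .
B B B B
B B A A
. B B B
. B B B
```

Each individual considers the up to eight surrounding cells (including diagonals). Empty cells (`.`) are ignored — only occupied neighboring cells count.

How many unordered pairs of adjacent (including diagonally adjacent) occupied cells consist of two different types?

14

Scan each occupied cell's neighbors to the right and below (and the two forward diagonals) so each pair is counted once.
Row 1: B(1,1)–B(2,1)= B(1,1)–B(2,2)= A(1,3)–B(2,3)≠ A(1,3)–B(2,4)≠ A(1,3)–B(2,2)≠  → 3/5 unlike.
Row 2: B(2,1)–B(2,2)= B(2,1)–B(3,1)= B(2,1)–B(3,2)= B(2,2)–B(2,3)= B(2,2)–B(3,2)= B(2,2)–A(3,3)≠ B(2,2)–B(3,1)= B(2,3)–B(2,4)= B(2,3)–A(3,3)≠ B(2,3)–A(3,4)≠ B(2,3)–B(3,2)= B(2,4)–A(3,4)≠ B(2,4)–A(3,3)≠  → 5/13 unlike.
Row 3: B(3,1)–B(3,2)= B(3,1)–B(4,2)= B(3,2)–A(3,3)≠ B(3,2)–B(4,2)= B(3,2)–B(4,3)= A(3,3)–A(3,4)= A(3,3)–B(4,3)≠ A(3,3)–B(4,4)≠ A(3,3)–B(4,2)≠ A(3,4)–B(4,4)≠ A(3,4)–B(4,3)≠  → 6/11 unlike.
Row 4: B(4,2)–B(4,3)= B(4,2)–B(5,2)= B(4,2)–B(5,3)= B(4,3)–B(4,4)= B(4,3)–B(5,3)= B(4,3)–B(5,4)= B(4,3)–B(5,2)= B(4,4)–B(5,4)= B(4,4)–B(5,3)=  → 0/9 unlike.
Row 5: B(5,2)–B(5,3)= B(5,3)–B(5,4)=  → 0/2 unlike.
Total adjacent occupied pairs: 40; unlike-type pairs: 14.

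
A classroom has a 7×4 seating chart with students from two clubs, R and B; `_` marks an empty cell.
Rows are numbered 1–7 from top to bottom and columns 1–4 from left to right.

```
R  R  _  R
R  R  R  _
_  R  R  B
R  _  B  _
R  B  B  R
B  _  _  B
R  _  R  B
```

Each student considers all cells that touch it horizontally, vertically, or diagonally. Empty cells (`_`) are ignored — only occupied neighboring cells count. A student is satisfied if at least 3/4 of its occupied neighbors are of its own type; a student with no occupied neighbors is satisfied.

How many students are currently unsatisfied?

Row 1: (1,1)R 3/3 ok · (1,2)R 4/4 ok · (1,4)R 1/1 ok
Row 2: (2,1)R 4/4 ok · (2,2)R 6/6 ok · (2,3)R 5/6 ok
Row 3: (3,2)R 5/6 ok · (3,3)R 3/5 unhappy · (3,4)B 1/3 unhappy
Row 4: (4,1)R 2/3 unhappy · (4,3)B 3/6 unhappy
Row 5: (5,1)R 1/3 unhappy · (5,2)B 3/5 unhappy · (5,3)B 3/4 ok · (5,4)R 0/3 unhappy
Row 6: (6,1)B 1/3 unhappy · (6,4)B 2/4 unhappy
Row 7: (7,1)R 0/1 unhappy · (7,3)R 0/2 unhappy · (7,4)B 1/2 unhappy
Unsatisfied: (3,3), (3,4), (4,1), (4,3), (5,1), (5,2), (5,4), (6,1), (6,4), (7,1), (7,3), (7,4) — 12 in total.

12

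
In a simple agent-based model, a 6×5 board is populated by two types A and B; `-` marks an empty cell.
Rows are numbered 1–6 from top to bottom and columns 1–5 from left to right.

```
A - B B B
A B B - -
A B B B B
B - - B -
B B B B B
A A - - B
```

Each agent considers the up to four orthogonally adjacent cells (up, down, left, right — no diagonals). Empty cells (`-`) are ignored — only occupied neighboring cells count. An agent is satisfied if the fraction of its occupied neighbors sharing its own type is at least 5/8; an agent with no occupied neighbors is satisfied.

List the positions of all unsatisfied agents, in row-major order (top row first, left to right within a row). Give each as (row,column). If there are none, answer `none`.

(3,1), (4,1), (6,1), (6,2)

(1,1)A 1/1 ok
(1,3)B 2/2 ok
(1,4)B 2/2 ok
(1,5)B 1/1 ok
(2,1)A 2/3 ok
(2,2)B 2/3 ok
(2,3)B 3/3 ok
(3,1)A 1/3 unhappy
(3,2)B 2/3 ok
(3,3)B 3/3 ok
(3,4)B 3/3 ok
(3,5)B 1/1 ok
(4,1)B 1/2 unhappy
(4,4)B 2/2 ok
(5,1)B 2/3 ok
(5,2)B 2/3 ok
(5,3)B 2/2 ok
(5,4)B 3/3 ok
(5,5)B 2/2 ok
(6,1)A 1/2 unhappy
(6,2)A 1/2 unhappy
(6,5)B 1/1 ok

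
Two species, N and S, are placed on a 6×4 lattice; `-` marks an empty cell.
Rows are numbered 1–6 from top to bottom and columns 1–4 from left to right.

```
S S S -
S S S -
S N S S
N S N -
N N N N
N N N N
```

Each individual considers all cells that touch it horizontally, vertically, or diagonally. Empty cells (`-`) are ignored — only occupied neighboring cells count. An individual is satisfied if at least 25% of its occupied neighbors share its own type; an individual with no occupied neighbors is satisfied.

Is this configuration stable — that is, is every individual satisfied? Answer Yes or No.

(1,1)S 3/3 ✓
(1,2)S 5/5 ✓
(1,3)S 3/3 ✓
(2,1)S 4/5 ✓
(2,2)S 7/8 ✓
(2,3)S 5/6 ✓
(3,1)S 3/5 ✓
(3,2)N 2/8 ✓
(3,3)S 4/6 ✓
(3,4)S 2/3 ✓
(4,1)N 3/5 ✓
(4,2)S 2/8 ✓
(4,3)N 4/7 ✓
(5,1)N 4/5 ✓
(5,2)N 7/8 ✓
(5,3)N 6/7 ✓
(5,4)N 4/4 ✓
(6,1)N 3/3 ✓
(6,2)N 5/5 ✓
(6,3)N 5/5 ✓
(6,4)N 3/3 ✓
All meet the threshold, so the configuration is stable.

Yes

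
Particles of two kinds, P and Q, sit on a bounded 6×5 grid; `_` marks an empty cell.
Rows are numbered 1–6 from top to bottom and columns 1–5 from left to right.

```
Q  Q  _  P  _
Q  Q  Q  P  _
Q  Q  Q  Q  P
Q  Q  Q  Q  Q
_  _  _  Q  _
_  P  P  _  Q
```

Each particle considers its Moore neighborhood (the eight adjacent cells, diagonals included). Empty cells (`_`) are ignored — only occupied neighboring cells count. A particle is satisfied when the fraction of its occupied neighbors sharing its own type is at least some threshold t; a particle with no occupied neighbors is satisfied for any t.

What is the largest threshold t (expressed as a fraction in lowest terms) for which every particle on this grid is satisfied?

1/4

Row 1: (1,1)Q 3/3 · (1,2)Q 4/4 · (1,4)P 1/2
Row 2: (2,1)Q 5/5 · (2,2)Q 7/7 · (2,3)Q 5/7 · (2,4)P 2/5
Row 3: (3,1)Q 5/5 · (3,2)Q 8/8 · (3,3)Q 7/8 · (3,4)Q 5/7 · (3,5)P 1/4
Row 4: (4,1)Q 3/3 · (4,2)Q 5/5 · (4,3)Q 6/6 · (4,4)Q 5/6 · (4,5)Q 3/4
Row 5: (5,4)Q 4/5
Row 6: (6,2)P 1/1 · (6,3)P 1/2 · (6,5)Q 1/1
The smallest same-type fraction is 1/4 at (3,5), which reduces to 1/4. Any threshold above that leaves this particle unsatisfied.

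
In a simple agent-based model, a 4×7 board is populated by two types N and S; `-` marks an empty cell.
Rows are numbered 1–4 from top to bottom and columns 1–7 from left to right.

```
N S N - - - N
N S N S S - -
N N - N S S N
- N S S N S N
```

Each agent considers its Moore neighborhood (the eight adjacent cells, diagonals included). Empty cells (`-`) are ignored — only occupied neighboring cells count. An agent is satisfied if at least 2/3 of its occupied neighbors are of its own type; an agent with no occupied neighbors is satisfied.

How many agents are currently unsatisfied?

15

Row 1: (1,1)N 1/3 not · (1,2)S 1/5 not · (1,3)N 1/4 not · (1,7)N 0/0 satisfied
Row 2: (2,1)N 3/5 not · (2,2)S 1/7 not · (2,3)N 3/6 not · (2,4)S 2/5 not · (2,5)S 3/4 satisfied
Row 3: (3,1)N 3/4 satisfied · (3,2)N 4/6 satisfied · (3,4)N 2/7 not · (3,5)S 5/7 satisfied · (3,6)S 3/6 not · (3,7)N 1/3 not
Row 4: (4,2)N 2/3 satisfied · (4,3)S 1/4 not · (4,4)S 2/4 not · (4,5)N 1/5 not · (4,6)S 2/5 not · (4,7)N 1/3 not
Unsatisfied: (1,1), (1,2), (1,3), (2,1), (2,2), (2,3), (2,4), (3,4), (3,6), (3,7), (4,3), (4,4), (4,5), (4,6), (4,7) — 15 in total.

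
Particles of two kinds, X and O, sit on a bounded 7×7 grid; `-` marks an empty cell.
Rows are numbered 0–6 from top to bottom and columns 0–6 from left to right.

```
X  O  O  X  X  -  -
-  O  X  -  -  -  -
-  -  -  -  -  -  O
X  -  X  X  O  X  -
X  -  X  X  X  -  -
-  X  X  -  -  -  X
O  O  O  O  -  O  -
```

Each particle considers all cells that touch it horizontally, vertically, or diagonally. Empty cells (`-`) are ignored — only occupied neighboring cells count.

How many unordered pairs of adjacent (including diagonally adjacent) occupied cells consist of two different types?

18

Scan each occupied cell's neighbors to the right and below (and the two forward diagonals) so each pair is counted once.
From row 0: 5 unlike of 10 pairs (running 5/10).
From row 1: 1 unlike of 1 pairs (running 6/11).
From row 2: 1 unlike of 1 pairs (running 7/12).
From row 3: 4 unlike of 12 pairs (running 11/24).
From row 4: 0 unlike of 6 pairs (running 11/30).
From row 5: 7 unlike of 8 pairs (running 18/38).
From row 6: 0 unlike of 3 pairs (running 18/41).
Total adjacent occupied pairs: 41; unlike-type pairs: 18.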